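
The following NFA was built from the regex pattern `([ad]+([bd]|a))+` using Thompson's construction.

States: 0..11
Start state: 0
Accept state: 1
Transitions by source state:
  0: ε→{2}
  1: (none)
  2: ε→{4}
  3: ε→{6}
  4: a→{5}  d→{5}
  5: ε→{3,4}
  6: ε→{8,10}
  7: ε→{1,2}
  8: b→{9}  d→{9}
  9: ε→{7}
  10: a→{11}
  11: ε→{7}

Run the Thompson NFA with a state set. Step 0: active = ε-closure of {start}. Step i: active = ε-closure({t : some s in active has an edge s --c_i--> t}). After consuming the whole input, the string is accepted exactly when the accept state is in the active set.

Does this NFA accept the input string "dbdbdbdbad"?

initial (ε-close {0}): {0,2,4}
'd' @ 1: {3,4,5,6,8,10}
'b' @ 2: {1,2,4,7,9}  (accept∈set)
'd' @ 3: {3,4,5,6,8,10}
'b' @ 4: {1,2,4,7,9}  (accept∈set)
'd' @ 5: {3,4,5,6,8,10}
'b' @ 6: {1,2,4,7,9}  (accept∈set)
'd' @ 7: {3,4,5,6,8,10}
'b' @ 8: {1,2,4,7,9}  (accept∈set)
'a' @ 9: {3,4,5,6,8,10}
'd' @ 10: {1,2,3,4,5,6,7,8,9,10}  (accept∈set)
final: {1,2,3,4,5,6,7,8,9,10}; accept 1 in set

Answer: ACCEPT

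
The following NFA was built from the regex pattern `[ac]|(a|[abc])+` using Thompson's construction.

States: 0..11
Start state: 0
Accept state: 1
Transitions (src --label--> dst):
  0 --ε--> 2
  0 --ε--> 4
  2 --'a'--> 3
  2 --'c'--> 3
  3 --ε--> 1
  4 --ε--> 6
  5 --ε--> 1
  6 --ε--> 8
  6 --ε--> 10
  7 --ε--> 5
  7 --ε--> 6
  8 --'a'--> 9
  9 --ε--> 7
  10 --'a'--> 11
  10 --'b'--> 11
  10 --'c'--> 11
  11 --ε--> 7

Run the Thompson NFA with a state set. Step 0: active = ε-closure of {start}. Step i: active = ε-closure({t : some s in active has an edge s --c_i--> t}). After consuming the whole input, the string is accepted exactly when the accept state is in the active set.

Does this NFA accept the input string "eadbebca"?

initial (ε-close {0}): {0,2,4,6,8,10}
'e' @ 1: {}  — no active states
rest 'adbebca' ignored (set empty)
after full input: {}  (accept=1 not in)

Answer: REJECT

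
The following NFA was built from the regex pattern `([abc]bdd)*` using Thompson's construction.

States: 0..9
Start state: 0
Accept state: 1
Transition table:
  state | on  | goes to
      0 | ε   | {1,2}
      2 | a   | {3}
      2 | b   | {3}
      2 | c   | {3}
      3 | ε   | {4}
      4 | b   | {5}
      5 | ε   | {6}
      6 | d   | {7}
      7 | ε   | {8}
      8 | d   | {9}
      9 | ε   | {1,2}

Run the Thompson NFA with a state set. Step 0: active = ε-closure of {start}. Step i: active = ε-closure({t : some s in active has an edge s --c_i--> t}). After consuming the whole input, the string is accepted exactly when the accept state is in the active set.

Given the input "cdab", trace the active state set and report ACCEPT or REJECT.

S₀ = ε-closure({0}) = {0,1,2}
'c' @ 1: {3,4}
'd' @ 2: {}  — dead — no transitions
rest 'ab' ignored (set empty)
end set {} — state 1 not in

Answer: REJECT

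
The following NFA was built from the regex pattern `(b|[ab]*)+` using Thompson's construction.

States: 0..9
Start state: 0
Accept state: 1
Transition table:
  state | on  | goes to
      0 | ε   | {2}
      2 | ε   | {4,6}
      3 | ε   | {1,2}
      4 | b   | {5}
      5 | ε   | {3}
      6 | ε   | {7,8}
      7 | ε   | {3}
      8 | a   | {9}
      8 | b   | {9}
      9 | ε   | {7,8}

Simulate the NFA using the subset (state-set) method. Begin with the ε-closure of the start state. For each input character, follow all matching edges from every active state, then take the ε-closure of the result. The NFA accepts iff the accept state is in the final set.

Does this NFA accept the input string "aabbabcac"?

initial (ε-close {0}): {0,1,2,3,4,6,7,8}
'a' @ 1: {1,2,3,4,6,7,8,9}  (accept∈set)
'a' @ 2: {1,2,3,4,6,7,8,9}  (accept∈set)
'b' @ 3: {1,2,3,4,5,6,7,8,9}  (accept∈set)
'b' @ 4: {1,2,3,4,5,6,7,8,9}  (accept∈set)
'a' @ 5: {1,2,3,4,6,7,8,9}  (accept∈set)
'b' @ 6: {1,2,3,4,5,6,7,8,9}  (accept∈set)
'c' @ 7: {}  — dead — no transitions
rest 'ac' ignored (set empty)
end set {} — state 1 not in

Answer: REJECT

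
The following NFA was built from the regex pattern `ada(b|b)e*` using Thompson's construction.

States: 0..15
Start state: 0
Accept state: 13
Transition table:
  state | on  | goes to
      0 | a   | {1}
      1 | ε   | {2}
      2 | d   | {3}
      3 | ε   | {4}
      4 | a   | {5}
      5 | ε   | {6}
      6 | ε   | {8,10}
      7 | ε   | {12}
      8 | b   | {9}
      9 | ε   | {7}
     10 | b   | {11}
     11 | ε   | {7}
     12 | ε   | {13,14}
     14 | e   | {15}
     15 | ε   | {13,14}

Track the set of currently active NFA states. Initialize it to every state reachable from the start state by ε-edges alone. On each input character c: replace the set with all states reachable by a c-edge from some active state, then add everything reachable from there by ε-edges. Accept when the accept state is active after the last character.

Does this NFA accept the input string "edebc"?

initial (ε-close {0}): {0}
'e' @ 1: {}  — state set empty
rest 'debc' ignored (set empty)
final: {}; accept 13 not in set

Answer: REJECT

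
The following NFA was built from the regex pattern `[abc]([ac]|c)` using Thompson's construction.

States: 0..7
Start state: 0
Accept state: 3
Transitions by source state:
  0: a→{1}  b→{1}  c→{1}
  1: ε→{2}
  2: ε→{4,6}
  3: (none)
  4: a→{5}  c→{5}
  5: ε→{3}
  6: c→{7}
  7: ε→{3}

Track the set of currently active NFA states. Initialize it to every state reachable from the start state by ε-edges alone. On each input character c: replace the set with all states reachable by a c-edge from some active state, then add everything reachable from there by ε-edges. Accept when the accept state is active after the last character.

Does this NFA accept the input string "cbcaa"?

Answer: REJECT

Steps:
S₀ = ε-closure({0}) = {0}
'c' @ 1: {1,2,4,6}
'b' @ 2: {}  — dead — no transitions
rest 'caa' ignored (set empty)
after full input: {}  (accept=3 not in)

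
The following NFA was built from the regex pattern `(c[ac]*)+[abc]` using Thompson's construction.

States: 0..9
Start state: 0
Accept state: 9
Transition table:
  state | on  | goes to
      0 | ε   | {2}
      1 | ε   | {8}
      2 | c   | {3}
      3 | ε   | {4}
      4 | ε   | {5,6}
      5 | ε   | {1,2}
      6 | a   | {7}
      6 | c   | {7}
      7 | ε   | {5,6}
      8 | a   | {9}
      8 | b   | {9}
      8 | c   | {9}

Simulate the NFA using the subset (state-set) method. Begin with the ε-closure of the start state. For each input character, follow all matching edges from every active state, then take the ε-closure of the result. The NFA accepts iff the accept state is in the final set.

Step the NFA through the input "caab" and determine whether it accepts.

start: ε-closure({0}) = {0,2}
'c' @ 1: {1,2,3,4,5,6,8}
'a' @ 2: {1,2,5,6,7,8,9}  (accept∈set)
'a' @ 3: {1,2,5,6,7,8,9}  (accept∈set)
'b' @ 4: {9}  (accept∈set)
final: {9}; accept 9 in set

Answer: ACCEPT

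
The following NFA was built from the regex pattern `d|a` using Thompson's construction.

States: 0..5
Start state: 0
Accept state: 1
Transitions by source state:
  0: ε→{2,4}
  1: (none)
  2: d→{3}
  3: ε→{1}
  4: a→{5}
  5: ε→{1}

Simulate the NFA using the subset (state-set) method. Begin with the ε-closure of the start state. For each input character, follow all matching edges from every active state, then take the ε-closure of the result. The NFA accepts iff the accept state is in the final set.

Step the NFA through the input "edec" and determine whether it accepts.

Answer: REJECT

Steps:
start: ε-closure({0}) = {0,2,4}
'e' @ 1: {}  — dead — no transitions
rest 'dec' ignored (set empty)
final: {}; accept 1 not in set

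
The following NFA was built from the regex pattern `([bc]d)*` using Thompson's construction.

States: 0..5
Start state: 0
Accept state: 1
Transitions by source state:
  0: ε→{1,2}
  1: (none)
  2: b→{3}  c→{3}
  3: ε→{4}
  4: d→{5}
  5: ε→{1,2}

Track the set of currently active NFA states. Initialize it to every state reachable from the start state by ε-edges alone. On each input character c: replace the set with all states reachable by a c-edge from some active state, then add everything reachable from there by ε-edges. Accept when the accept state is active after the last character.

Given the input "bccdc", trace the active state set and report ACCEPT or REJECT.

Answer: REJECT

Trace:
initial (ε-close {0}): {0,1,2}
'b' @ 1: {3,4}
'c' @ 2: {}  — no active states
rest 'cdc' ignored (set empty)
end set {} — state 1 not in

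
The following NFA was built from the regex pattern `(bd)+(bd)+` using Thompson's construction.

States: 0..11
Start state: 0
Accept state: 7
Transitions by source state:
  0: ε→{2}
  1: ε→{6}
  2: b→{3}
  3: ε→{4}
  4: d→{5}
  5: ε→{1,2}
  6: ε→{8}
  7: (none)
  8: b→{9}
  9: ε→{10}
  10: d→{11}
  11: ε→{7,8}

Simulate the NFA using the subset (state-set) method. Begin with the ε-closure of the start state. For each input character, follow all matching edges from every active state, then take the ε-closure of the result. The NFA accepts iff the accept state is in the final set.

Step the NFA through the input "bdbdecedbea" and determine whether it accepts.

start: ε-closure({0}) = {0,2}
'b' @ 1: {3,4}
'd' @ 2: {1,2,5,6,8}
'b' @ 3: {3,4,9,10}
'd' @ 4: {1,2,5,6,7,8,11}  (accept∈set)
'e' @ 5: {}  — no active states
rest 'cedbea' ignored (set empty)
final: {}; accept 7 not in set

Answer: REJECT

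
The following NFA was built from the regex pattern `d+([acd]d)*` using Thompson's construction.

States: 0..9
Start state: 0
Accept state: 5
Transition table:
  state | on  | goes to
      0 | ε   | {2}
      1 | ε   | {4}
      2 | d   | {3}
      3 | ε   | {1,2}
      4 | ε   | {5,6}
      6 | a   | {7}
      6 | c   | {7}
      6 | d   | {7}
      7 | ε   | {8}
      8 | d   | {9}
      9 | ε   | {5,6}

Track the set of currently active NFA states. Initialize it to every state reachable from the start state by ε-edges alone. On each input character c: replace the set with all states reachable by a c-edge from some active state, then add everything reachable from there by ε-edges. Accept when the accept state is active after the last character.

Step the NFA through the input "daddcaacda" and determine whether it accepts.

Answer: REJECT

Trace:
start: ε-closure({0}) = {0,2}
'd' @ 1: {1,2,3,4,5,6}  (accept∈set)
'a' @ 2: {7,8}
'd' @ 3: {5,6,9}  (accept∈set)
'd' @ 4: {7,8}
'c' @ 5: {}  — dead — no transitions
rest 'aacda' ignored (set empty)
end set {} — state 5 not in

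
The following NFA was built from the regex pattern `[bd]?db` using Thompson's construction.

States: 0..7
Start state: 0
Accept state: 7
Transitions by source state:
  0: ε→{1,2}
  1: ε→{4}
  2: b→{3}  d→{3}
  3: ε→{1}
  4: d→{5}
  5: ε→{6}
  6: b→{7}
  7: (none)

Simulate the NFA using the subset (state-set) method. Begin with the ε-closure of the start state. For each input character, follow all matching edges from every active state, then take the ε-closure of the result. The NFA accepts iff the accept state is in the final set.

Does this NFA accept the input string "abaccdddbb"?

S₀ = ε-closure({0}) = {0,1,2,4}
'a' @ 1: {}  — dead — no transitions
rest 'baccdddbb' ignored (set empty)
end set {} — state 7 not in

Answer: REJECT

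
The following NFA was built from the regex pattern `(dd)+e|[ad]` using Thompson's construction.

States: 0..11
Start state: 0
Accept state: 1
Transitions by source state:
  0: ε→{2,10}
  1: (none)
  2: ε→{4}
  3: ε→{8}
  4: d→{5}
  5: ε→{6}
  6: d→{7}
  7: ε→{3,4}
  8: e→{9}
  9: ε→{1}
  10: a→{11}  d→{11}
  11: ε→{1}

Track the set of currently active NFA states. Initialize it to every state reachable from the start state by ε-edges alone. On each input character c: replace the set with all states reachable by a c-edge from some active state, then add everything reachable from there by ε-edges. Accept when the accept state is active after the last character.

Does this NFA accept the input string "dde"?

initial (ε-close {0}): {0,2,4,10}
'd' @ 1: {1,5,6,11}  ✓accept
'd' @ 2: {3,4,7,8}
'e' @ 3: {1,9}  ✓accept
final: {1,9}; accept 1 in set

Answer: ACCEPT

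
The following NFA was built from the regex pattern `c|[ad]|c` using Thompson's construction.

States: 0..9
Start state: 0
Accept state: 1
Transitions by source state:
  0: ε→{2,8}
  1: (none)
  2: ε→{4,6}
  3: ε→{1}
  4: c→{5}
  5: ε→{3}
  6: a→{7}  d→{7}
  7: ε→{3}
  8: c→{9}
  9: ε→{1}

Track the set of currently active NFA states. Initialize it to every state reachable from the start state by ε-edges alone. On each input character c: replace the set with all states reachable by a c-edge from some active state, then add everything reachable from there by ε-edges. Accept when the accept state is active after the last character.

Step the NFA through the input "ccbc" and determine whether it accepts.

initial (ε-close {0}): {0,2,4,6,8}
'c' @ 1: {1,3,5,9}  [accepting]
'c' @ 2: {}  — no active states
rest 'bc' ignored (set empty)
after full input: {}  (accept=1 not in)

Answer: REJECT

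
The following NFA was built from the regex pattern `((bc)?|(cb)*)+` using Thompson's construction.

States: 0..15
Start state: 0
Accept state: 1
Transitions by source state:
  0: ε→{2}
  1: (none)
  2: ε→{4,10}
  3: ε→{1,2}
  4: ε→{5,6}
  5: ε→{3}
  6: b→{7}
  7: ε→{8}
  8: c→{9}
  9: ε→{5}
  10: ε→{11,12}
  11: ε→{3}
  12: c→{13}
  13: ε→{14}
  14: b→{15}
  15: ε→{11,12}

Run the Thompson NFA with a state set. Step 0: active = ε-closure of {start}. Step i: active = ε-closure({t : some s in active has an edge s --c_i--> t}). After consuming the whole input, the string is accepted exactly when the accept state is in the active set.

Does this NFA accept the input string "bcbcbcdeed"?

initial (ε-close {0}): {0,1,2,3,4,5,6,10,11,12}
'b' @ 1: {7,8}
'c' @ 2: {1,2,3,4,5,6,9,10,11,12}  [accepting]
'b' @ 3: {7,8}
'c' @ 4: {1,2,3,4,5,6,9,10,11,12}  [accepting]
'b' @ 5: {7,8}
'c' @ 6: {1,2,3,4,5,6,9,10,11,12}  [accepting]
'd' @ 7: {}  — state set empty
rest 'eed' ignored (set empty)
after full input: {}  (accept=1 not in)

Answer: REJECT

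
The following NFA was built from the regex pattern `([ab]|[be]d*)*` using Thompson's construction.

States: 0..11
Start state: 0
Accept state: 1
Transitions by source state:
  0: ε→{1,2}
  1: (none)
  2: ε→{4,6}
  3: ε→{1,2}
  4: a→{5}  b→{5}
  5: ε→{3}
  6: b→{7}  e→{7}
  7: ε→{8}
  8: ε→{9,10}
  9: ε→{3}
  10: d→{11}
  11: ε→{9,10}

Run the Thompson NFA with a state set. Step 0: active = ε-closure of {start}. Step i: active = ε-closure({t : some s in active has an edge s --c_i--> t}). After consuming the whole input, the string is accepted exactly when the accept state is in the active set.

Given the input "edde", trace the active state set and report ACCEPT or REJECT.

Answer: ACCEPT

Derivation:
start: ε-closure({0}) = {0,1,2,4,6}
'e' @ 1: {1,2,3,4,6,7,8,9,10}  ✓accept
'd' @ 2: {1,2,3,4,6,9,10,11}  ✓accept
'd' @ 3: {1,2,3,4,6,9,10,11}  ✓accept
'e' @ 4: {1,2,3,4,6,7,8,9,10}  ✓accept
end set {1,2,3,4,6,7,8,9,10} — state 1 in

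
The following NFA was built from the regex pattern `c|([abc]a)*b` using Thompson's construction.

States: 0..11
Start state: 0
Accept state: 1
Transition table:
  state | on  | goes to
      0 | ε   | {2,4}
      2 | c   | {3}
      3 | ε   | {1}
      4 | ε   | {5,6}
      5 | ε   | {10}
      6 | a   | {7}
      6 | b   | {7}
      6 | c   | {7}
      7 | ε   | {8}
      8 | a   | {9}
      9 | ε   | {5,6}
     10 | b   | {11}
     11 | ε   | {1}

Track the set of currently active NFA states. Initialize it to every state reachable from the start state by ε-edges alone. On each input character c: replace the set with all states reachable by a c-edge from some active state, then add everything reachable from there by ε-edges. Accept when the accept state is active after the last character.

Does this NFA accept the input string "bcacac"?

Answer: REJECT

Trace:
S₀ = ε-closure({0}) = {0,2,4,5,6,10}
'b' @ 1: {1,7,8,11}  (accept∈set)
'c' @ 2: {}  — no active states
rest 'acac' ignored (set empty)
final: {}; accept 1 not in set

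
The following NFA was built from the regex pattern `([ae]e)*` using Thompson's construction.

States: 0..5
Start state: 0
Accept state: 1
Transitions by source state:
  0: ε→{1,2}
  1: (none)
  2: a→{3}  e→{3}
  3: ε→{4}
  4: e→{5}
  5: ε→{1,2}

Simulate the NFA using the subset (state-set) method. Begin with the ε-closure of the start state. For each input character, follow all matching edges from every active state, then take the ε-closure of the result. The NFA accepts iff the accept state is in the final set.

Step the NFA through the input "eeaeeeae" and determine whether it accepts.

Answer: ACCEPT

Derivation:
S₀ = ε-closure({0}) = {0,1,2}
'e' @ 1: {3,4}
'e' @ 2: {1,2,5}  [accepting]
'a' @ 3: {3,4}
'e' @ 4: {1,2,5}  [accepting]
'e' @ 5: {3,4}
'e' @ 6: {1,2,5}  [accepting]
'a' @ 7: {3,4}
'e' @ 8: {1,2,5}  [accepting]
end set {1,2,5} — state 1 in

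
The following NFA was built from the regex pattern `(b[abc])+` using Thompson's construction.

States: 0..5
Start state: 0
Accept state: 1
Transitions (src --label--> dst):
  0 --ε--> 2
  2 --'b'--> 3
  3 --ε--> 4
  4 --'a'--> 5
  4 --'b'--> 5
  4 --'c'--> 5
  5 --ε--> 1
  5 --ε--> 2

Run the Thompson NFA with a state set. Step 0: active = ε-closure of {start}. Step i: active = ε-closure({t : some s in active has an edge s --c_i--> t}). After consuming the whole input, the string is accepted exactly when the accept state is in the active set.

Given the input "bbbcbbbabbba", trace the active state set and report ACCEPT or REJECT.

Answer: ACCEPT

Steps:
start: ε-closure({0}) = {0,2}
'b' @ 1: {3,4}
'b' @ 2: {1,2,5}  [accepting]
'b' @ 3: {3,4}
'c' @ 4: {1,2,5}  [accepting]
'b' @ 5: {3,4}
'b' @ 6: {1,2,5}  [accepting]
'b' @ 7: {3,4}
'a' @ 8: {1,2,5}  [accepting]
'b' @ 9: {3,4}
'b' @ 10: {1,2,5}  [accepting]
'b' @ 11: {3,4}
'a' @ 12: {1,2,5}  [accepting]
final: {1,2,5}; accept 1 in set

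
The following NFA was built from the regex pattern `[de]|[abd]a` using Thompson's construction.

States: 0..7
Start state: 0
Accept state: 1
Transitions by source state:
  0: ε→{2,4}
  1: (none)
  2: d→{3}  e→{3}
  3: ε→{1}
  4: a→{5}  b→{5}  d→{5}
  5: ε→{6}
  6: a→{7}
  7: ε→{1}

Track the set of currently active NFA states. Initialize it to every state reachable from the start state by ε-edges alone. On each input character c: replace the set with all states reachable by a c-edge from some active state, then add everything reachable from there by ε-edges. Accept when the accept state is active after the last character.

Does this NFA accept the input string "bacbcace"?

Answer: REJECT

Steps:
initial (ε-close {0}): {0,2,4}
'b' @ 1: {5,6}
'a' @ 2: {1,7}  [accepting]
'c' @ 3: {}  — dead — no transitions
rest 'bcace' ignored (set empty)
end set {} — state 1 not in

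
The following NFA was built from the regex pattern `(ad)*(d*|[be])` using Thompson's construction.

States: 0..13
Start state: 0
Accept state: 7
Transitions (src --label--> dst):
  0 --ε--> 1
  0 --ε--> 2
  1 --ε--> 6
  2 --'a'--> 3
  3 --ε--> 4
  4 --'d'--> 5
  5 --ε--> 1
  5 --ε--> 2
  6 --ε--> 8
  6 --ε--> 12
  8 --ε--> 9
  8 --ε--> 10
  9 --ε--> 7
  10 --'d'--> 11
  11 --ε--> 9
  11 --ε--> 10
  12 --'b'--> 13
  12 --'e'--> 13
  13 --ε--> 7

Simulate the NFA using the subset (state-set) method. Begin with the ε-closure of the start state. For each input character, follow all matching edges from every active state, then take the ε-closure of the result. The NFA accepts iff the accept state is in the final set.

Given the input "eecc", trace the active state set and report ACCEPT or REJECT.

Answer: REJECT

Trace:
S₀ = ε-closure({0}) = {0,1,2,6,7,8,9,10,12}
'e' @ 1: {7,13}  (accept∈set)
'e' @ 2: {}  — no active states
rest 'cc' ignored (set empty)
end set {} — state 7 not in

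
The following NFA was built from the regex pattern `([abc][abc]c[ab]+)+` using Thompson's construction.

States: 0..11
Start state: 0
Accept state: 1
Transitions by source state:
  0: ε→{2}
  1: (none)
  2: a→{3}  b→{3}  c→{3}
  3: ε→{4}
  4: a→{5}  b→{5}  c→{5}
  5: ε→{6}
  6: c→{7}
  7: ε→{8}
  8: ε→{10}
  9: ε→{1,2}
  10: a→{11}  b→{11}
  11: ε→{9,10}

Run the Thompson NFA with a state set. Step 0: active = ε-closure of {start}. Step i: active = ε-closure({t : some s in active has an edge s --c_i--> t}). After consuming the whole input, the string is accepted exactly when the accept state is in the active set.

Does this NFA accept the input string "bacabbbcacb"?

Answer: ACCEPT

Steps:
S₀ = ε-closure({0}) = {0,2}
'b' @ 1: {3,4}
'a' @ 2: {5,6}
'c' @ 3: {7,8,10}
'a' @ 4: {1,2,9,10,11}  (accept∈set)
'b' @ 5: {1,2,3,4,9,10,11}  (accept∈set)
'b' @ 6: {1,2,3,4,5,6,9,10,11}  (accept∈set)
'b' @ 7: {1,2,3,4,5,6,9,10,11}  (accept∈set)
'c' @ 8: {3,4,5,6,7,8,10}
'a' @ 9: {1,2,5,6,9,10,11}  (accept∈set)
'c' @ 10: {3,4,7,8,10}
'b' @ 11: {1,2,5,6,9,10,11}  (accept∈set)
after full input: {1,2,5,6,9,10,11}  (accept=1 in)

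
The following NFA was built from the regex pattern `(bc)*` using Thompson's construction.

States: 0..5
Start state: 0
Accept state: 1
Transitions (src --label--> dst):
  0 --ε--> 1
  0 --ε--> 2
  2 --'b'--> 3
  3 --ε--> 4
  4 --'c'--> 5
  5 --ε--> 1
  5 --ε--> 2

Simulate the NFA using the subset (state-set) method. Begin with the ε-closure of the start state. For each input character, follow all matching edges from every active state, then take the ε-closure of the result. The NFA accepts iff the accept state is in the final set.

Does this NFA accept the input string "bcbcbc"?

start: ε-closure({0}) = {0,1,2}
'b' @ 1: {3,4}
'c' @ 2: {1,2,5}  [accepting]
'b' @ 3: {3,4}
'c' @ 4: {1,2,5}  [accepting]
'b' @ 5: {3,4}
'c' @ 6: {1,2,5}  [accepting]
after full input: {1,2,5}  (accept=1 in)

Answer: ACCEPT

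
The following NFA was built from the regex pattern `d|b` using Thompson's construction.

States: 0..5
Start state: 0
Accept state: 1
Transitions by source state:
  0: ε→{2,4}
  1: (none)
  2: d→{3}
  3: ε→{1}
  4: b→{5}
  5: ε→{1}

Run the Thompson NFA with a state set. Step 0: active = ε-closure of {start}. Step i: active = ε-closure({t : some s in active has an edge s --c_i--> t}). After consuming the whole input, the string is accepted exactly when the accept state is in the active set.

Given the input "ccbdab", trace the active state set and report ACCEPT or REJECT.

initial (ε-close {0}): {0,2,4}
'c' @ 1: {}  — no active states
rest 'cbdab' ignored (set empty)
final: {}; accept 1 not in set

Answer: REJECT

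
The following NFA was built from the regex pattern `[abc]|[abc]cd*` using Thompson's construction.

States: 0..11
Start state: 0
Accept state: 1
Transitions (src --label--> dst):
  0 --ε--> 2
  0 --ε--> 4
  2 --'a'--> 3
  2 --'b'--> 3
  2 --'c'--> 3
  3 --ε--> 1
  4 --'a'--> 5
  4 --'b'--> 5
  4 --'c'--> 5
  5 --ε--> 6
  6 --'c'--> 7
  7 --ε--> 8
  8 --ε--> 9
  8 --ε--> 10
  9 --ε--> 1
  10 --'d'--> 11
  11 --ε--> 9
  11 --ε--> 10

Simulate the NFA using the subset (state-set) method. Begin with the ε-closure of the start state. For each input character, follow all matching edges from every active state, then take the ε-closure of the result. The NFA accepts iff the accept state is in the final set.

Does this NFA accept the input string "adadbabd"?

initial (ε-close {0}): {0,2,4}
'a' @ 1: {1,3,5,6}  ✓accept
'd' @ 2: {}  — state set empty
rest 'adbabd' ignored (set empty)
end set {} — state 1 not in

Answer: REJECT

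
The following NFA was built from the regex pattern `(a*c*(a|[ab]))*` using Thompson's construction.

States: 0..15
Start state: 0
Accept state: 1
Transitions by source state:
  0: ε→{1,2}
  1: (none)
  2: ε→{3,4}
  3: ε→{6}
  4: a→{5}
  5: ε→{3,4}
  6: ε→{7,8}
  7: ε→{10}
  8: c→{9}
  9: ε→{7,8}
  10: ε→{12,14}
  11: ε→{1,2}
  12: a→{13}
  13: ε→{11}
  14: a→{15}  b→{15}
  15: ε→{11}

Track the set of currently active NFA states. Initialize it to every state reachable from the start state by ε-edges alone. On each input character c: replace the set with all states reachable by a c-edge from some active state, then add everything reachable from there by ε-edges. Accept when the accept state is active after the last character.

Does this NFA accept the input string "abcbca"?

Answer: ACCEPT

Trace:
S₀ = ε-closure({0}) = {0,1,2,3,4,6,7,8,10,12,14}
'a' @ 1: {1,2,3,4,5,6,7,8,10,11,12,13,14,15}  [accepting]
'b' @ 2: {1,2,3,4,6,7,8,10,11,12,14,15}  [accepting]
'c' @ 3: {7,8,9,10,12,14}
'b' @ 4: {1,2,3,4,6,7,8,10,11,12,14,15}  [accepting]
'c' @ 5: {7,8,9,10,12,14}
'a' @ 6: {1,2,3,4,6,7,8,10,11,12,13,14,15}  [accepting]
after full input: {1,2,3,4,6,7,8,10,11,12,13,14,15}  (accept=1 in)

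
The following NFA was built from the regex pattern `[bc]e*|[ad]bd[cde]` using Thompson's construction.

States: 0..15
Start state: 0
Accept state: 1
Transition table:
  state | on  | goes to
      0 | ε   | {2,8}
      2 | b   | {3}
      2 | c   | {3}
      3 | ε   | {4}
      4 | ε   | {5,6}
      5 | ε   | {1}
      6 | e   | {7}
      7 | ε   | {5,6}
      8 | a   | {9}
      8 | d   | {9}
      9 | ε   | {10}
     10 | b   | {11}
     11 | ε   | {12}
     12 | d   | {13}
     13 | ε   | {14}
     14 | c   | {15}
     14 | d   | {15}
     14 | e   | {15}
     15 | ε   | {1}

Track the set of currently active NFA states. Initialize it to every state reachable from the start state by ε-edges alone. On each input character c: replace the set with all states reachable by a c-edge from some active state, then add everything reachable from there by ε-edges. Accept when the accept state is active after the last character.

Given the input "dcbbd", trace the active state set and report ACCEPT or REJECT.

Answer: REJECT

Steps:
initial (ε-close {0}): {0,2,8}
'd' @ 1: {9,10}
'c' @ 2: {}  — state set empty
rest 'bbd' ignored (set empty)
end set {} — state 1 not in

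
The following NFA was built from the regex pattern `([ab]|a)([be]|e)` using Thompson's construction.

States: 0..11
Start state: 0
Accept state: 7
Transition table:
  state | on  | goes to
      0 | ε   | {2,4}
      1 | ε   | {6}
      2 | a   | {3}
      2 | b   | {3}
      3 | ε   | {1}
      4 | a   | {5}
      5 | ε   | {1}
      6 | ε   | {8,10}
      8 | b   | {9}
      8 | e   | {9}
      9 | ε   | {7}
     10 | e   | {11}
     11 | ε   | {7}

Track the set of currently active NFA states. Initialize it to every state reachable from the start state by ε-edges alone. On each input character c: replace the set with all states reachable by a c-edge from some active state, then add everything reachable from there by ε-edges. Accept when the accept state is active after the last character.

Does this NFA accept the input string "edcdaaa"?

Answer: REJECT

Steps:
S₀ = ε-closure({0}) = {0,2,4}
'e' @ 1: {}  — no active states
rest 'dcdaaa' ignored (set empty)
final: {}; accept 7 not in set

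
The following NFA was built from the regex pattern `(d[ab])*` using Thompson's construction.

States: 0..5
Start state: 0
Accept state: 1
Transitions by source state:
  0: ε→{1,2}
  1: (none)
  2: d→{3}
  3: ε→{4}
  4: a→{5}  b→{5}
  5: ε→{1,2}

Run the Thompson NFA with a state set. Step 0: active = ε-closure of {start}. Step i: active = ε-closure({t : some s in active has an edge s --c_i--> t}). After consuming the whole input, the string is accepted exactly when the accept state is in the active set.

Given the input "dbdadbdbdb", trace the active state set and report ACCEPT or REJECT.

start: ε-closure({0}) = {0,1,2}
'd' @ 1: {3,4}
'b' @ 2: {1,2,5}  (accept∈set)
'd' @ 3: {3,4}
'a' @ 4: {1,2,5}  (accept∈set)
'd' @ 5: {3,4}
'b' @ 6: {1,2,5}  (accept∈set)
'd' @ 7: {3,4}
'b' @ 8: {1,2,5}  (accept∈set)
'd' @ 9: {3,4}
'b' @ 10: {1,2,5}  (accept∈set)
after full input: {1,2,5}  (accept=1 in)

Answer: ACCEPT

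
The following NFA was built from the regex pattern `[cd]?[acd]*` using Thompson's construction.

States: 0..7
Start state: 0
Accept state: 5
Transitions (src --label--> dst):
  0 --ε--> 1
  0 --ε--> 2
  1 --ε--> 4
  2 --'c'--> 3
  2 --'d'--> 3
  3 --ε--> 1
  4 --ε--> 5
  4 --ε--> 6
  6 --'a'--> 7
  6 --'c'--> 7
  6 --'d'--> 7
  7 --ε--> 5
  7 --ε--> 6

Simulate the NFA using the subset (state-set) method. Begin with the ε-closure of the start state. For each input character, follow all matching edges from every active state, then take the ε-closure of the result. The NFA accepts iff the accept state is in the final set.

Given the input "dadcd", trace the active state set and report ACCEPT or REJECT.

Answer: ACCEPT

Derivation:
initial (ε-close {0}): {0,1,2,4,5,6}
'd' @ 1: {1,3,4,5,6,7}  [accepting]
'a' @ 2: {5,6,7}  [accepting]
'd' @ 3: {5,6,7}  [accepting]
'c' @ 4: {5,6,7}  [accepting]
'd' @ 5: {5,6,7}  [accepting]
end set {5,6,7} — state 5 in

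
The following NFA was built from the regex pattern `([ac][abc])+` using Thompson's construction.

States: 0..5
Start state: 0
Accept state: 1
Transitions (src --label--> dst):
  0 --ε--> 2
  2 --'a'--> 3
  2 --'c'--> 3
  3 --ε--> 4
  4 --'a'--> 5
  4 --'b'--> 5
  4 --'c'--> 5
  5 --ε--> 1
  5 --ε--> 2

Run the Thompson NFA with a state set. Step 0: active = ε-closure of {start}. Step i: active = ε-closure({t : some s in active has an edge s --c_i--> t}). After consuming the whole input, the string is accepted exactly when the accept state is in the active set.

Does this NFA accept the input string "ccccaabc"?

Answer: REJECT

Trace:
S₀ = ε-closure({0}) = {0,2}
'c' @ 1: {3,4}
'c' @ 2: {1,2,5}  ✓accept
'c' @ 3: {3,4}
'c' @ 4: {1,2,5}  ✓accept
'a' @ 5: {3,4}
'a' @ 6: {1,2,5}  ✓accept
'b' @ 7: {}  — dead — no transitions
rest 'c' ignored (set empty)
end set {} — state 1 not in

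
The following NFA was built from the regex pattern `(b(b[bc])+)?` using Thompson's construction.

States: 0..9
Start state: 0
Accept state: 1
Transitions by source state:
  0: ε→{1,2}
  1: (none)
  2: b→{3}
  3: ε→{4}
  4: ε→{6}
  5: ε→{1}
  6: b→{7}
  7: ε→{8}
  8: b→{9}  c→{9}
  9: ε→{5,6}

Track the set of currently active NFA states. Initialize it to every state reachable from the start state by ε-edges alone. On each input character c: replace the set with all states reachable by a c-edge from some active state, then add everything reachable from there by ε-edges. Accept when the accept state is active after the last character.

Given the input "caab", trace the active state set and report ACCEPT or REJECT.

initial (ε-close {0}): {0,1,2}
'c' @ 1: {}  — dead — no transitions
rest 'aab' ignored (set empty)
after full input: {}  (accept=1 not in)

Answer: REJECT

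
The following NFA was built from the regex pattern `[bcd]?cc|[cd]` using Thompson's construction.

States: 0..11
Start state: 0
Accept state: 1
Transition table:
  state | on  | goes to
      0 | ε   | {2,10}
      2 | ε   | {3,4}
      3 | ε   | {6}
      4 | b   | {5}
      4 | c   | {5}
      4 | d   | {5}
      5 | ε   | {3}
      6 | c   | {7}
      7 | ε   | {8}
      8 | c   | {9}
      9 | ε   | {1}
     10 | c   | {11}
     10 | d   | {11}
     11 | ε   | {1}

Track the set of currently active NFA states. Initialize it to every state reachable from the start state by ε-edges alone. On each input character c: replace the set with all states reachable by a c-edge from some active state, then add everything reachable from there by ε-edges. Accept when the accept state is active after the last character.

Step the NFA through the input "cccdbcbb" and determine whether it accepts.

start: ε-closure({0}) = {0,2,3,4,6,10}
'c' @ 1: {1,3,5,6,7,8,11}  (accept∈set)
'c' @ 2: {1,7,8,9}  (accept∈set)
'c' @ 3: {1,9}  (accept∈set)
'd' @ 4: {}  — state set empty
rest 'bcbb' ignored (set empty)
end set {} — state 1 not in

Answer: REJECT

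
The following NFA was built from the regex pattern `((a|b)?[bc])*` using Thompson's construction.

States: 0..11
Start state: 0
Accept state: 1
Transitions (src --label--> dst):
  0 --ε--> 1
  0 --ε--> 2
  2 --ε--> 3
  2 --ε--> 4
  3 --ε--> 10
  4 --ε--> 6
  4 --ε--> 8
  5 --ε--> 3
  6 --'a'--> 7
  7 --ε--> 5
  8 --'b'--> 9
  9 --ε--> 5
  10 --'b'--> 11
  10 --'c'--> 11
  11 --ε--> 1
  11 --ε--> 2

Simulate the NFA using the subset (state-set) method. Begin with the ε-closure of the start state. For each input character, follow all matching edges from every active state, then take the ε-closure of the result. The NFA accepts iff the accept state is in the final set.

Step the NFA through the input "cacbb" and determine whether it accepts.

initial (ε-close {0}): {0,1,2,3,4,6,8,10}
'c' @ 1: {1,2,3,4,6,8,10,11}  ✓accept
'a' @ 2: {3,5,7,10}
'c' @ 3: {1,2,3,4,6,8,10,11}  ✓accept
'b' @ 4: {1,2,3,4,5,6,8,9,10,11}  ✓accept
'b' @ 5: {1,2,3,4,5,6,8,9,10,11}  ✓accept
after full input: {1,2,3,4,5,6,8,9,10,11}  (accept=1 in)

Answer: ACCEPT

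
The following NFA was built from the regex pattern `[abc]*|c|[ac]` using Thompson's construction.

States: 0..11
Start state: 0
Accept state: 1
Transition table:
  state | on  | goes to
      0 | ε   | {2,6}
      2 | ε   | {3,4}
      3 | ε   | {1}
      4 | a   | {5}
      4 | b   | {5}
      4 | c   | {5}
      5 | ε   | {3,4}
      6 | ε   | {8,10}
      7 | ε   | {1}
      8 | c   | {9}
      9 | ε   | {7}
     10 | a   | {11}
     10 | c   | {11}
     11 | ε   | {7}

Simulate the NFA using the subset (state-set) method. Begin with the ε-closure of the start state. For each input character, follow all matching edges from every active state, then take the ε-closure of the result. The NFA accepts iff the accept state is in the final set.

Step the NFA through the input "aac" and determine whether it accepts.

Answer: ACCEPT

Steps:
S₀ = ε-closure({0}) = {0,1,2,3,4,6,8,10}
'a' @ 1: {1,3,4,5,7,11}  [accepting]
'a' @ 2: {1,3,4,5}  [accepting]
'c' @ 3: {1,3,4,5}  [accepting]
final: {1,3,4,5}; accept 1 in set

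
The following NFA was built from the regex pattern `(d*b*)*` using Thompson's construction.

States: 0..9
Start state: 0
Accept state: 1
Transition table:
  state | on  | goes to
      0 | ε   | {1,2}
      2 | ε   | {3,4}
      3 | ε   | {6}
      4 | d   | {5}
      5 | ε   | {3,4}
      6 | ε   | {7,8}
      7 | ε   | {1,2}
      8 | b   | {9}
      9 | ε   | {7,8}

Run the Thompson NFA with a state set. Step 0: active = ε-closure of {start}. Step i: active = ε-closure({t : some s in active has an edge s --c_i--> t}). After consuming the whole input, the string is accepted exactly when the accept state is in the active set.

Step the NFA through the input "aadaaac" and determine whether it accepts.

Answer: REJECT

Trace:
S₀ = ε-closure({0}) = {0,1,2,3,4,6,7,8}
'a' @ 1: {}  — no active states
rest 'adaaac' ignored (set empty)
end set {} — state 1 not in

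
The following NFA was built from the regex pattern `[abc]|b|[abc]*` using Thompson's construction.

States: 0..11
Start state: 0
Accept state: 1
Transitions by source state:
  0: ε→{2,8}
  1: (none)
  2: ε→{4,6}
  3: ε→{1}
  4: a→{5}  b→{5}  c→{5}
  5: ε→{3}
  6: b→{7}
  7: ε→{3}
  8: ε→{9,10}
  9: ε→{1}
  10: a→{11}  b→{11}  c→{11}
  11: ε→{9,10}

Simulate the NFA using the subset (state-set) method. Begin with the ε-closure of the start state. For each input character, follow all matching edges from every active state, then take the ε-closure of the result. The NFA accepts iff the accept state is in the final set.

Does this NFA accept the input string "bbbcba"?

Answer: ACCEPT

Steps:
initial (ε-close {0}): {0,1,2,4,6,8,9,10}
'b' @ 1: {1,3,5,7,9,10,11}  [accepting]
'b' @ 2: {1,9,10,11}  [accepting]
'b' @ 3: {1,9,10,11}  [accepting]
'c' @ 4: {1,9,10,11}  [accepting]
'b' @ 5: {1,9,10,11}  [accepting]
'a' @ 6: {1,9,10,11}  [accepting]
after full input: {1,9,10,11}  (accept=1 in)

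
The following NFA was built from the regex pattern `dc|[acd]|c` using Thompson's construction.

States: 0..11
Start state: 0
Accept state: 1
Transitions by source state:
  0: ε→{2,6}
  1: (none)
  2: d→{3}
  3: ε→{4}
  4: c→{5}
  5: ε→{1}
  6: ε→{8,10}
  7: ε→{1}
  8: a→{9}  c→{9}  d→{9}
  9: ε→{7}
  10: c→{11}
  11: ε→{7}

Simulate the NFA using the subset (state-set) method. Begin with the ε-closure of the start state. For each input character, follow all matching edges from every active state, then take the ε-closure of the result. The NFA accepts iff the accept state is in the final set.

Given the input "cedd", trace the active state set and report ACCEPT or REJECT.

start: ε-closure({0}) = {0,2,6,8,10}
'c' @ 1: {1,7,9,11}  [accepting]
'e' @ 2: {}  — state set empty
rest 'dd' ignored (set empty)
end set {} — state 1 not in

Answer: REJECT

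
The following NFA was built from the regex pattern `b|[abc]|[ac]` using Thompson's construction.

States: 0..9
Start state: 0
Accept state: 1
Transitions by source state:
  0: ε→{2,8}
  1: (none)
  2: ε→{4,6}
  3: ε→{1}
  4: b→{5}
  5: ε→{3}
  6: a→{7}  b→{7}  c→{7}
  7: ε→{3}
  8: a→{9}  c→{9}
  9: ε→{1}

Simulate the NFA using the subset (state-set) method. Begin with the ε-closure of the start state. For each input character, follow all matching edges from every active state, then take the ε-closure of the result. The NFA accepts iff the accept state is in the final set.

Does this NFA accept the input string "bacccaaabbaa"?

S₀ = ε-closure({0}) = {0,2,4,6,8}
'b' @ 1: {1,3,5,7}  (accept∈set)
'a' @ 2: {}  — dead — no transitions
rest 'cccaaabbaa' ignored (set empty)
final: {}; accept 1 not in set

Answer: REJECT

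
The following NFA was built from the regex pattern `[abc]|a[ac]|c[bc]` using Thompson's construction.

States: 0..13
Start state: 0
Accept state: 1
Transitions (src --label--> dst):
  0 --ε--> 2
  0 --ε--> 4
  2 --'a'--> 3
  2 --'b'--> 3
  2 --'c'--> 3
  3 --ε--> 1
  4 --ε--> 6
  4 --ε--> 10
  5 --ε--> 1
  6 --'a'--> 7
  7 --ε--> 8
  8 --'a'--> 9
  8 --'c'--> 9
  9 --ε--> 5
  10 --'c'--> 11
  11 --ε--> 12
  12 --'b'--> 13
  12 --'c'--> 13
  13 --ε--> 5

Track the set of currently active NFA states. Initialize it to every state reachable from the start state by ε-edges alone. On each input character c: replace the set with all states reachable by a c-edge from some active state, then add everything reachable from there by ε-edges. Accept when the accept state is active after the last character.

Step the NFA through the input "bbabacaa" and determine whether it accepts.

S₀ = ε-closure({0}) = {0,2,4,6,10}
'b' @ 1: {1,3}  (accept∈set)
'b' @ 2: {}  — state set empty
rest 'abacaa' ignored (set empty)
final: {}; accept 1 not in set

Answer: REJECT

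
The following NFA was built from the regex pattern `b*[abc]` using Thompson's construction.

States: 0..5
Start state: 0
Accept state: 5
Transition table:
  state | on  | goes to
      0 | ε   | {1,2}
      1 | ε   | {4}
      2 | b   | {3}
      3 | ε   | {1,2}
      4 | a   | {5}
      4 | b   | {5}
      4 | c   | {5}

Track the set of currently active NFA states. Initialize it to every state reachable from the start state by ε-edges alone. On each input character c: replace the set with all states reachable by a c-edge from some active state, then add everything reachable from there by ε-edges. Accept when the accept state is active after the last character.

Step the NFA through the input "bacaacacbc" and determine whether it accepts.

start: ε-closure({0}) = {0,1,2,4}
'b' @ 1: {1,2,3,4,5}  ✓accept
'a' @ 2: {5}  ✓accept
'c' @ 3: {}  — dead — no transitions
rest 'aacacbc' ignored (set empty)
final: {}; accept 5 not in set

Answer: REJECT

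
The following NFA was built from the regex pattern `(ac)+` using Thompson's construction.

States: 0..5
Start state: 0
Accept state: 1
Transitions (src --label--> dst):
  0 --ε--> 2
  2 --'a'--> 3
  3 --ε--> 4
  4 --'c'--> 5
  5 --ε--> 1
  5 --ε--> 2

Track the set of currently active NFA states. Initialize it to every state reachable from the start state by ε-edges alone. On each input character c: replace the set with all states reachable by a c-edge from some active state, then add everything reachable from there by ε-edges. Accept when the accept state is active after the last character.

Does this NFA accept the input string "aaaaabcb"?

initial (ε-close {0}): {0,2}
'a' @ 1: {3,4}
'a' @ 2: {}  — dead — no transitions
rest 'aaabcb' ignored (set empty)
after full input: {}  (accept=1 not in)

Answer: REJECT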